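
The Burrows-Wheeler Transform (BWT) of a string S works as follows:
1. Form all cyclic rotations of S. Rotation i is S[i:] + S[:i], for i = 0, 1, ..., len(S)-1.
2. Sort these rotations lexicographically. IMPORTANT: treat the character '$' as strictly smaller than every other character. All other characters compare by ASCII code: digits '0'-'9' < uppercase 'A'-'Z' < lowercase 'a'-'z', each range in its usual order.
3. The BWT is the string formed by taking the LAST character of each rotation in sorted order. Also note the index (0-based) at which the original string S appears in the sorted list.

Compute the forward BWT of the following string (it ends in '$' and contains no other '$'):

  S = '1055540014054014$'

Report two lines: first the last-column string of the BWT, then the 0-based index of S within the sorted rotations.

Answer: 444041$0015515050
6

Derivation:
All 17 rotations (rotation i = S[i:]+S[:i]):
  rot[0] = 1055540014054014$
  rot[1] = 055540014054014$1
  rot[2] = 55540014054014$10
  rot[3] = 5540014054014$105
  rot[4] = 540014054014$1055
  rot[5] = 40014054014$10555
  rot[6] = 0014054014$105554
  rot[7] = 014054014$1055540
  rot[8] = 14054014$10555400
  rot[9] = 4054014$105554001
  rot[10] = 054014$1055540014
  rot[11] = 54014$10555400140
  rot[12] = 4014$105554001405
  rot[13] = 014$1055540014054
  rot[14] = 14$10555400140540
  rot[15] = 4$105554001405401
  rot[16] = $1055540014054014
Sorted (with $ < everything):
  sorted[0] = $1055540014054014  (last char: '4')
  sorted[1] = 0014054014$105554  (last char: '4')
  sorted[2] = 014$1055540014054  (last char: '4')
  sorted[3] = 014054014$1055540  (last char: '0')
  sorted[4] = 054014$1055540014  (last char: '4')
  sorted[5] = 055540014054014$1  (last char: '1')
  sorted[6] = 1055540014054014$  (last char: '$')
  sorted[7] = 14$10555400140540  (last char: '0')
  sorted[8] = 14054014$10555400  (last char: '0')
  sorted[9] = 4$105554001405401  (last char: '1')
  sorted[10] = 40014054014$10555  (last char: '5')
  sorted[11] = 4014$105554001405  (last char: '5')
  sorted[12] = 4054014$105554001  (last char: '1')
  sorted[13] = 540014054014$1055  (last char: '5')
  sorted[14] = 54014$10555400140  (last char: '0')
  sorted[15] = 5540014054014$105  (last char: '5')
  sorted[16] = 55540014054014$10  (last char: '0')
Last column: 444041$0015515050
Original string S is at sorted index 6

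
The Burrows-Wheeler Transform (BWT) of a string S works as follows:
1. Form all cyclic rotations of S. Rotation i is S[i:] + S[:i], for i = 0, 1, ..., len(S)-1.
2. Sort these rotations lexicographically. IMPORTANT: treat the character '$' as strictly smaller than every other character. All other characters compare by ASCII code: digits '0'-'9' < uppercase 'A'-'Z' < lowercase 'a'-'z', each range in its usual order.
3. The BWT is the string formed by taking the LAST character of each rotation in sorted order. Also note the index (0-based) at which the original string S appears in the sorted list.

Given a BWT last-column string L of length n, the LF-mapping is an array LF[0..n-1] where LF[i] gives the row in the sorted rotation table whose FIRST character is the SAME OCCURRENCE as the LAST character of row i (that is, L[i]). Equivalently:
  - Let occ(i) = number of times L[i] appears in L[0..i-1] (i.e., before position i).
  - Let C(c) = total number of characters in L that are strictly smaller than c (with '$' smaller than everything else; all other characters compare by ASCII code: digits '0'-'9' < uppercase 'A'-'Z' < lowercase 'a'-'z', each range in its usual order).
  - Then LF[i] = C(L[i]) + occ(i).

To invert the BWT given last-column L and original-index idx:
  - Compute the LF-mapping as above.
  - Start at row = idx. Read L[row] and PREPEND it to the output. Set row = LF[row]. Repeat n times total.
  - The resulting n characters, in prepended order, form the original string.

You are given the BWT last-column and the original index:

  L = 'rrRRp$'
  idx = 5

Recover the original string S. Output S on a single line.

Answer: rRRpr$

Derivation:
LF mapping: 4 5 1 2 3 0
Walk LF starting at row 5, prepending L[row]:
  step 1: row=5, L[5]='$', prepend. Next row=LF[5]=0
  step 2: row=0, L[0]='r', prepend. Next row=LF[0]=4
  step 3: row=4, L[4]='p', prepend. Next row=LF[4]=3
  step 4: row=3, L[3]='R', prepend. Next row=LF[3]=2
  step 5: row=2, L[2]='R', prepend. Next row=LF[2]=1
  step 6: row=1, L[1]='r', prepend. Next row=LF[1]=5
Reversed output: rRRpr$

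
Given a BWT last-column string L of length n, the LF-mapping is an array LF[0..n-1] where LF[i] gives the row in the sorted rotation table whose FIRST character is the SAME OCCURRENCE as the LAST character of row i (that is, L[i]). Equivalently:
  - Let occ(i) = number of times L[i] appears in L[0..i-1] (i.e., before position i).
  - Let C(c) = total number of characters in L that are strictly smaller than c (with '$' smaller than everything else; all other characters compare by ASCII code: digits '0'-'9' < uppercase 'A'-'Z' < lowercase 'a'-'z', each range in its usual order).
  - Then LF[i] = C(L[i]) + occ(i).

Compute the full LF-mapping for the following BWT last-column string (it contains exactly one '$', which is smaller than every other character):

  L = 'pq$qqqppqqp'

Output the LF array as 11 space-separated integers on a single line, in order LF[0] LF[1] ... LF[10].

Answer: 1 5 0 6 7 8 2 3 9 10 4

Derivation:
Char counts: '$':1, 'p':4, 'q':6
C (first-col start): C('$')=0, C('p')=1, C('q')=5
L[0]='p': occ=0, LF[0]=C('p')+0=1+0=1
L[1]='q': occ=0, LF[1]=C('q')+0=5+0=5
L[2]='$': occ=0, LF[2]=C('$')+0=0+0=0
L[3]='q': occ=1, LF[3]=C('q')+1=5+1=6
L[4]='q': occ=2, LF[4]=C('q')+2=5+2=7
L[5]='q': occ=3, LF[5]=C('q')+3=5+3=8
L[6]='p': occ=1, LF[6]=C('p')+1=1+1=2
L[7]='p': occ=2, LF[7]=C('p')+2=1+2=3
L[8]='q': occ=4, LF[8]=C('q')+4=5+4=9
L[9]='q': occ=5, LF[9]=C('q')+5=5+5=10
L[10]='p': occ=3, LF[10]=C('p')+3=1+3=4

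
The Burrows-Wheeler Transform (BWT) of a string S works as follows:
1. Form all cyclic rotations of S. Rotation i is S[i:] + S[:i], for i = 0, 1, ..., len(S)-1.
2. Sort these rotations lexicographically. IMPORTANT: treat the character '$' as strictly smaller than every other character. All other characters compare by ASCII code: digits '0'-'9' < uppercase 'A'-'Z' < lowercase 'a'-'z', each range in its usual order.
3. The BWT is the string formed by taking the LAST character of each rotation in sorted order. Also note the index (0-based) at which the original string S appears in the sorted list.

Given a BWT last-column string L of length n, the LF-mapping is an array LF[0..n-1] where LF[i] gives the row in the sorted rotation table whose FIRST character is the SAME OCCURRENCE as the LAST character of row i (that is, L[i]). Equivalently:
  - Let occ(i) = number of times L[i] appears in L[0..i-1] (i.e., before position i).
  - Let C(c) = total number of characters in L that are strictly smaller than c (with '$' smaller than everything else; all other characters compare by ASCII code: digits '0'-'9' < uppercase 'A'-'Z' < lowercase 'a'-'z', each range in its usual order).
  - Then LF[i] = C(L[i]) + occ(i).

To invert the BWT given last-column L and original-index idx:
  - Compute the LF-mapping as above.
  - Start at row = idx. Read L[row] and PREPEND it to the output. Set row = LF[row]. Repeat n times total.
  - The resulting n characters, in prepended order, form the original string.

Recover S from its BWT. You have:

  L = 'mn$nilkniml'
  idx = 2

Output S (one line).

LF mapping: 6 8 0 9 1 4 3 10 2 7 5
Walk LF starting at row 2, prepending L[row]:
  step 1: row=2, L[2]='$', prepend. Next row=LF[2]=0
  step 2: row=0, L[0]='m', prepend. Next row=LF[0]=6
  step 3: row=6, L[6]='k', prepend. Next row=LF[6]=3
  step 4: row=3, L[3]='n', prepend. Next row=LF[3]=9
  step 5: row=9, L[9]='m', prepend. Next row=LF[9]=7
  step 6: row=7, L[7]='n', prepend. Next row=LF[7]=10
  step 7: row=10, L[10]='l', prepend. Next row=LF[10]=5
  step 8: row=5, L[5]='l', prepend. Next row=LF[5]=4
  step 9: row=4, L[4]='i', prepend. Next row=LF[4]=1
  step 10: row=1, L[1]='n', prepend. Next row=LF[1]=8
  step 11: row=8, L[8]='i', prepend. Next row=LF[8]=2
Reversed output: inillnmnkm$

Answer: inillnmnkm$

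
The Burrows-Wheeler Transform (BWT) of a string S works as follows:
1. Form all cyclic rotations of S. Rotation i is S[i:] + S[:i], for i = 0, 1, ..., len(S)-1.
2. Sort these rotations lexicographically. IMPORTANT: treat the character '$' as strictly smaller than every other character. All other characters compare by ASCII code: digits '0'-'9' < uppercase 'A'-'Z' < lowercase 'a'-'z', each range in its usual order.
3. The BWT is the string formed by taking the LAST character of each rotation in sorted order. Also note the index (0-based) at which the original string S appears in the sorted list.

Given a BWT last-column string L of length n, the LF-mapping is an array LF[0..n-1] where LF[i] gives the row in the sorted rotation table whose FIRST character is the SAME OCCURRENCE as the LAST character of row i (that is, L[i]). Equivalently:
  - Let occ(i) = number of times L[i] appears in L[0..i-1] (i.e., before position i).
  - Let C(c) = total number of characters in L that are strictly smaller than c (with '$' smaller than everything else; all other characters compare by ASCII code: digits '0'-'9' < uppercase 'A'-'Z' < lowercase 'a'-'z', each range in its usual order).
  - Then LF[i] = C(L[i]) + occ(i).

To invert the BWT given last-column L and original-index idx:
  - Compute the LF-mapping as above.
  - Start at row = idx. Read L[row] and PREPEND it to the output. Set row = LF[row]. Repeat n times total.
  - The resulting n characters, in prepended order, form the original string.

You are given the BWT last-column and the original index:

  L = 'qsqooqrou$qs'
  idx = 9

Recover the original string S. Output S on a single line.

LF mapping: 4 9 5 1 2 6 8 3 11 0 7 10
Walk LF starting at row 9, prepending L[row]:
  step 1: row=9, L[9]='$', prepend. Next row=LF[9]=0
  step 2: row=0, L[0]='q', prepend. Next row=LF[0]=4
  step 3: row=4, L[4]='o', prepend. Next row=LF[4]=2
  step 4: row=2, L[2]='q', prepend. Next row=LF[2]=5
  step 5: row=5, L[5]='q', prepend. Next row=LF[5]=6
  step 6: row=6, L[6]='r', prepend. Next row=LF[6]=8
  step 7: row=8, L[8]='u', prepend. Next row=LF[8]=11
  step 8: row=11, L[11]='s', prepend. Next row=LF[11]=10
  step 9: row=10, L[10]='q', prepend. Next row=LF[10]=7
  step 10: row=7, L[7]='o', prepend. Next row=LF[7]=3
  step 11: row=3, L[3]='o', prepend. Next row=LF[3]=1
  step 12: row=1, L[1]='s', prepend. Next row=LF[1]=9
Reversed output: sooqsurqqoq$

Answer: sooqsurqqoq$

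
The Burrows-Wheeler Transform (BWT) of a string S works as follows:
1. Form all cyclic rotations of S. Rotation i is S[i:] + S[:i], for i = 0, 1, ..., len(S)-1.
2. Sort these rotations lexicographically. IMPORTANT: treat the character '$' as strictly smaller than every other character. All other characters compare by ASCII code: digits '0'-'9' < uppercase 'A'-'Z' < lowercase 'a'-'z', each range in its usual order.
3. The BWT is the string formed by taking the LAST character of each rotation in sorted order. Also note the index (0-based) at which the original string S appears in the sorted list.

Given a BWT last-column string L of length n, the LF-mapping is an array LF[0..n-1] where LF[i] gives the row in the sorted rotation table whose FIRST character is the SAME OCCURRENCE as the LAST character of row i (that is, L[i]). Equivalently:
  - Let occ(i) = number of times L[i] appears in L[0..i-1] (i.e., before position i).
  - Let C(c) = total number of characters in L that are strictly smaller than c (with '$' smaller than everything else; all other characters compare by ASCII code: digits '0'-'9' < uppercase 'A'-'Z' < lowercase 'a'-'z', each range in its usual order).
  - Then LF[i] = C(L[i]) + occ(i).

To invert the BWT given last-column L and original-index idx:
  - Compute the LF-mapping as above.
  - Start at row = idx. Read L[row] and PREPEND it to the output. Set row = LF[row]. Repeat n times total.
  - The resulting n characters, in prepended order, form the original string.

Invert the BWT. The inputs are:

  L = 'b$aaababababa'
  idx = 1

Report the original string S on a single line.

Answer: aaaaababbbab$

Derivation:
LF mapping: 8 0 1 2 3 9 4 10 5 11 6 12 7
Walk LF starting at row 1, prepending L[row]:
  step 1: row=1, L[1]='$', prepend. Next row=LF[1]=0
  step 2: row=0, L[0]='b', prepend. Next row=LF[0]=8
  step 3: row=8, L[8]='a', prepend. Next row=LF[8]=5
  step 4: row=5, L[5]='b', prepend. Next row=LF[5]=9
  step 5: row=9, L[9]='b', prepend. Next row=LF[9]=11
  step 6: row=11, L[11]='b', prepend. Next row=LF[11]=12
  step 7: row=12, L[12]='a', prepend. Next row=LF[12]=7
  step 8: row=7, L[7]='b', prepend. Next row=LF[7]=10
  step 9: row=10, L[10]='a', prepend. Next row=LF[10]=6
  step 10: row=6, L[6]='a', prepend. Next row=LF[6]=4
  step 11: row=4, L[4]='a', prepend. Next row=LF[4]=3
  step 12: row=3, L[3]='a', prepend. Next row=LF[3]=2
  step 13: row=2, L[2]='a', prepend. Next row=LF[2]=1
Reversed output: aaaaababbbab$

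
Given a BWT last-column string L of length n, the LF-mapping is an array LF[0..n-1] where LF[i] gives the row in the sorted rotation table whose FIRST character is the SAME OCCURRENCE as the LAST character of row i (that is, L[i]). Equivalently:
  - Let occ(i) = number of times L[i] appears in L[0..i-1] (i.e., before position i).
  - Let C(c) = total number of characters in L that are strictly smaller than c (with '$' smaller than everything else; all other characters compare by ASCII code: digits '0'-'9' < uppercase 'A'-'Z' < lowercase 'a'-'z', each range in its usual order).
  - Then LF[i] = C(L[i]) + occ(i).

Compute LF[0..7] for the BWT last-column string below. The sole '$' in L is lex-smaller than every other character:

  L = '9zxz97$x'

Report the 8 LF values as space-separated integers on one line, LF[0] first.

Answer: 2 6 4 7 3 1 0 5

Derivation:
Char counts: '$':1, '7':1, '9':2, 'x':2, 'z':2
C (first-col start): C('$')=0, C('7')=1, C('9')=2, C('x')=4, C('z')=6
L[0]='9': occ=0, LF[0]=C('9')+0=2+0=2
L[1]='z': occ=0, LF[1]=C('z')+0=6+0=6
L[2]='x': occ=0, LF[2]=C('x')+0=4+0=4
L[3]='z': occ=1, LF[3]=C('z')+1=6+1=7
L[4]='9': occ=1, LF[4]=C('9')+1=2+1=3
L[5]='7': occ=0, LF[5]=C('7')+0=1+0=1
L[6]='$': occ=0, LF[6]=C('$')+0=0+0=0
L[7]='x': occ=1, LF[7]=C('x')+1=4+1=5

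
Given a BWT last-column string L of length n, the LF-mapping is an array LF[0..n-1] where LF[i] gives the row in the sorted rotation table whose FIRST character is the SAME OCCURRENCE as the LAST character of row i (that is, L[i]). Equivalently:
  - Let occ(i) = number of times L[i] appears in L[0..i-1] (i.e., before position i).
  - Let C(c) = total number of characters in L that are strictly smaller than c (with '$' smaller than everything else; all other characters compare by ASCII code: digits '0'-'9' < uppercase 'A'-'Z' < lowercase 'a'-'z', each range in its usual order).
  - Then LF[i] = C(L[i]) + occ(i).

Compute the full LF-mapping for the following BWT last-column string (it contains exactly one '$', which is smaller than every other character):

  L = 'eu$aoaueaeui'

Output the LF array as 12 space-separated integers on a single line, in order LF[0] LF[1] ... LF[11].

Char counts: '$':1, 'a':3, 'e':3, 'i':1, 'o':1, 'u':3
C (first-col start): C('$')=0, C('a')=1, C('e')=4, C('i')=7, C('o')=8, C('u')=9
L[0]='e': occ=0, LF[0]=C('e')+0=4+0=4
L[1]='u': occ=0, LF[1]=C('u')+0=9+0=9
L[2]='$': occ=0, LF[2]=C('$')+0=0+0=0
L[3]='a': occ=0, LF[3]=C('a')+0=1+0=1
L[4]='o': occ=0, LF[4]=C('o')+0=8+0=8
L[5]='a': occ=1, LF[5]=C('a')+1=1+1=2
L[6]='u': occ=1, LF[6]=C('u')+1=9+1=10
L[7]='e': occ=1, LF[7]=C('e')+1=4+1=5
L[8]='a': occ=2, LF[8]=C('a')+2=1+2=3
L[9]='e': occ=2, LF[9]=C('e')+2=4+2=6
L[10]='u': occ=2, LF[10]=C('u')+2=9+2=11
L[11]='i': occ=0, LF[11]=C('i')+0=7+0=7

Answer: 4 9 0 1 8 2 10 5 3 6 11 7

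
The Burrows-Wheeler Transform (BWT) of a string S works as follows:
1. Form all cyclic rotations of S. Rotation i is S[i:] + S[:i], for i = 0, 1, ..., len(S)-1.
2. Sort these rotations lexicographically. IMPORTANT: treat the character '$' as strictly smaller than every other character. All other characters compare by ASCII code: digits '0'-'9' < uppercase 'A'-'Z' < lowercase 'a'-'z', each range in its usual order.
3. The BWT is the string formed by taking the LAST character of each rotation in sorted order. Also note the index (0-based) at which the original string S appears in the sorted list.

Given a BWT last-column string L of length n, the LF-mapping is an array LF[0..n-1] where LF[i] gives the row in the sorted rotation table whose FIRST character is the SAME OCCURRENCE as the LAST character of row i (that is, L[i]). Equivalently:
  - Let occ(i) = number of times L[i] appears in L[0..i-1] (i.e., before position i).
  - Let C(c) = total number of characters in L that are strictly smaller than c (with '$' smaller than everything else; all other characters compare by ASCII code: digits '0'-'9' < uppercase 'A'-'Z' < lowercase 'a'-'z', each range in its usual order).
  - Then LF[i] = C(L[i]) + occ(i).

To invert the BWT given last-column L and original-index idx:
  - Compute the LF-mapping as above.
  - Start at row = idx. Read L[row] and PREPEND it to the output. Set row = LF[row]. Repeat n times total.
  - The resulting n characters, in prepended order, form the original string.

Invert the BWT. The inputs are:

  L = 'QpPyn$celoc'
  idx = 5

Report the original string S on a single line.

Answer: encyclopPQ$

Derivation:
LF mapping: 2 9 1 10 7 0 3 5 6 8 4
Walk LF starting at row 5, prepending L[row]:
  step 1: row=5, L[5]='$', prepend. Next row=LF[5]=0
  step 2: row=0, L[0]='Q', prepend. Next row=LF[0]=2
  step 3: row=2, L[2]='P', prepend. Next row=LF[2]=1
  step 4: row=1, L[1]='p', prepend. Next row=LF[1]=9
  step 5: row=9, L[9]='o', prepend. Next row=LF[9]=8
  step 6: row=8, L[8]='l', prepend. Next row=LF[8]=6
  step 7: row=6, L[6]='c', prepend. Next row=LF[6]=3
  step 8: row=3, L[3]='y', prepend. Next row=LF[3]=10
  step 9: row=10, L[10]='c', prepend. Next row=LF[10]=4
  step 10: row=4, L[4]='n', prepend. Next row=LF[4]=7
  step 11: row=7, L[7]='e', prepend. Next row=LF[7]=5
Reversed output: encyclopPQ$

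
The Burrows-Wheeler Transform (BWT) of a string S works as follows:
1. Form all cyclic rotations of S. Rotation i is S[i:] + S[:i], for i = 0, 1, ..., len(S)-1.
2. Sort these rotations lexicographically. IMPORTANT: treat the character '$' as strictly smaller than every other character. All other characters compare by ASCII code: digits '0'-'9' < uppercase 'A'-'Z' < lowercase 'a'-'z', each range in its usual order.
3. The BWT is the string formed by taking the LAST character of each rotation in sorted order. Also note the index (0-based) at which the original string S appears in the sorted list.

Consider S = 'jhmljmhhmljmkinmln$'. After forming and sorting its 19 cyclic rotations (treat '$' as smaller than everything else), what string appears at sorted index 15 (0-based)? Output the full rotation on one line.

Answer: mljmkinmln$jhmljmhh

Derivation:
All 19 rotations (rotation i = S[i:]+S[:i]):
  rot[0] = jhmljmhhmljmkinmln$
  rot[1] = hmljmhhmljmkinmln$j
  rot[2] = mljmhhmljmkinmln$jh
  rot[3] = ljmhhmljmkinmln$jhm
  rot[4] = jmhhmljmkinmln$jhml
  rot[5] = mhhmljmkinmln$jhmlj
  rot[6] = hhmljmkinmln$jhmljm
  rot[7] = hmljmkinmln$jhmljmh
  rot[8] = mljmkinmln$jhmljmhh
  rot[9] = ljmkinmln$jhmljmhhm
  rot[10] = jmkinmln$jhmljmhhml
  rot[11] = mkinmln$jhmljmhhmlj
  rot[12] = kinmln$jhmljmhhmljm
  rot[13] = inmln$jhmljmhhmljmk
  rot[14] = nmln$jhmljmhhmljmki
  rot[15] = mln$jhmljmhhmljmkin
  rot[16] = ln$jhmljmhhmljmkinm
  rot[17] = n$jhmljmhhmljmkinml
  rot[18] = $jhmljmhhmljmkinmln
Sorted (with $ < everything):
  sorted[0] = $jhmljmhhmljmkinmln
  sorted[1] = hhmljmkinmln$jhmljm
  sorted[2] = hmljmhhmljmkinmln$j
  sorted[3] = hmljmkinmln$jhmljmh
  sorted[4] = inmln$jhmljmhhmljmk
  sorted[5] = jhmljmhhmljmkinmln$
  sorted[6] = jmhhmljmkinmln$jhml
  sorted[7] = jmkinmln$jhmljmhhml
  sorted[8] = kinmln$jhmljmhhmljm
  sorted[9] = ljmhhmljmkinmln$jhm
  sorted[10] = ljmkinmln$jhmljmhhm
  sorted[11] = ln$jhmljmhhmljmkinm
  sorted[12] = mhhmljmkinmln$jhmlj
  sorted[13] = mkinmln$jhmljmhhmlj
  sorted[14] = mljmhhmljmkinmln$jh
  sorted[15] = mljmkinmln$jhmljmhh
  sorted[16] = mln$jhmljmhhmljmkin
  sorted[17] = n$jhmljmhhmljmkinml
  sorted[18] = nmln$jhmljmhhmljmki
sorted[15] = mljmkinmln$jhmljmhh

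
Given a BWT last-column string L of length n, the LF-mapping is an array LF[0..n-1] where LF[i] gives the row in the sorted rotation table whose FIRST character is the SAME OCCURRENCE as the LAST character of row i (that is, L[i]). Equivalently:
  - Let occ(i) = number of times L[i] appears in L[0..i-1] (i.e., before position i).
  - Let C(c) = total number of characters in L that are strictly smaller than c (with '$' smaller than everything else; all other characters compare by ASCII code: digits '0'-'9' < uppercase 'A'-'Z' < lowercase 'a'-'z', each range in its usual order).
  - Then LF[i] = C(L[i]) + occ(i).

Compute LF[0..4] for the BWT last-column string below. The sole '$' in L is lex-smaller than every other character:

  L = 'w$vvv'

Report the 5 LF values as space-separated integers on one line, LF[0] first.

Char counts: '$':1, 'v':3, 'w':1
C (first-col start): C('$')=0, C('v')=1, C('w')=4
L[0]='w': occ=0, LF[0]=C('w')+0=4+0=4
L[1]='$': occ=0, LF[1]=C('$')+0=0+0=0
L[2]='v': occ=0, LF[2]=C('v')+0=1+0=1
L[3]='v': occ=1, LF[3]=C('v')+1=1+1=2
L[4]='v': occ=2, LF[4]=C('v')+2=1+2=3

Answer: 4 0 1 2 3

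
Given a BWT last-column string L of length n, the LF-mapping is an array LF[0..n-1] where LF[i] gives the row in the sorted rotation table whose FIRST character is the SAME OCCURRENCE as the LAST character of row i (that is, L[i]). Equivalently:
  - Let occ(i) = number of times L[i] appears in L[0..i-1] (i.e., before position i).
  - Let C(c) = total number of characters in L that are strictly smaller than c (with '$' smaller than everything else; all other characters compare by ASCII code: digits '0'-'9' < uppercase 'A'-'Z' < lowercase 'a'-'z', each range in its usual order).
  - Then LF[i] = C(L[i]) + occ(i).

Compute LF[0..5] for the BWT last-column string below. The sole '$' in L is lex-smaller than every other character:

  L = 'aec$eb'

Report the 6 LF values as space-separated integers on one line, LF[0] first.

Char counts: '$':1, 'a':1, 'b':1, 'c':1, 'e':2
C (first-col start): C('$')=0, C('a')=1, C('b')=2, C('c')=3, C('e')=4
L[0]='a': occ=0, LF[0]=C('a')+0=1+0=1
L[1]='e': occ=0, LF[1]=C('e')+0=4+0=4
L[2]='c': occ=0, LF[2]=C('c')+0=3+0=3
L[3]='$': occ=0, LF[3]=C('$')+0=0+0=0
L[4]='e': occ=1, LF[4]=C('e')+1=4+1=5
L[5]='b': occ=0, LF[5]=C('b')+0=2+0=2

Answer: 1 4 3 0 5 2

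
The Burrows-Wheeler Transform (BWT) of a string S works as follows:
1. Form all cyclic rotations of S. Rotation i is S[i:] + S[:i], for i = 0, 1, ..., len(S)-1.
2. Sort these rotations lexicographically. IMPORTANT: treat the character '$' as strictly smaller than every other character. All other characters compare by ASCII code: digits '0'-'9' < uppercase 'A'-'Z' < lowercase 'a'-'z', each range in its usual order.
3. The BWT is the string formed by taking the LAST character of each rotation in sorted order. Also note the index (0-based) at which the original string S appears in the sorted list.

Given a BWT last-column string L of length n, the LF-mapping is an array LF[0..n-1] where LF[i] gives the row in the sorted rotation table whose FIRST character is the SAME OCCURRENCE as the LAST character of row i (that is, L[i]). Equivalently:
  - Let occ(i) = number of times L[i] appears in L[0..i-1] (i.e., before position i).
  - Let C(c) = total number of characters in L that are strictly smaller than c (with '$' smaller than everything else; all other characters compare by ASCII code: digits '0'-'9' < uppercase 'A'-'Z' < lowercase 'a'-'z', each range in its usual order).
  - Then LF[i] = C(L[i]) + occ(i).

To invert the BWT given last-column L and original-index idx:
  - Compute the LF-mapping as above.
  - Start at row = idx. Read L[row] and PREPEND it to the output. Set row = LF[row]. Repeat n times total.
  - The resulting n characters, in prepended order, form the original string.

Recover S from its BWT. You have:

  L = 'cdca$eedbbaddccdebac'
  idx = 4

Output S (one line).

LF mapping: 7 12 8 1 0 17 18 13 4 5 2 14 15 9 10 16 19 6 3 11
Walk LF starting at row 4, prepending L[row]:
  step 1: row=4, L[4]='$', prepend. Next row=LF[4]=0
  step 2: row=0, L[0]='c', prepend. Next row=LF[0]=7
  step 3: row=7, L[7]='d', prepend. Next row=LF[7]=13
  step 4: row=13, L[13]='c', prepend. Next row=LF[13]=9
  step 5: row=9, L[9]='b', prepend. Next row=LF[9]=5
  step 6: row=5, L[5]='e', prepend. Next row=LF[5]=17
  step 7: row=17, L[17]='b', prepend. Next row=LF[17]=6
  step 8: row=6, L[6]='e', prepend. Next row=LF[6]=18
  step 9: row=18, L[18]='a', prepend. Next row=LF[18]=3
  step 10: row=3, L[3]='a', prepend. Next row=LF[3]=1
  step 11: row=1, L[1]='d', prepend. Next row=LF[1]=12
  step 12: row=12, L[12]='d', prepend. Next row=LF[12]=15
  step 13: row=15, L[15]='d', prepend. Next row=LF[15]=16
  step 14: row=16, L[16]='e', prepend. Next row=LF[16]=19
  step 15: row=19, L[19]='c', prepend. Next row=LF[19]=11
  step 16: row=11, L[11]='d', prepend. Next row=LF[11]=14
  step 17: row=14, L[14]='c', prepend. Next row=LF[14]=10
  step 18: row=10, L[10]='a', prepend. Next row=LF[10]=2
  step 19: row=2, L[2]='c', prepend. Next row=LF[2]=8
  step 20: row=8, L[8]='b', prepend. Next row=LF[8]=4
Reversed output: bcacdcedddaaebebcdc$

Answer: bcacdcedddaaebebcdc$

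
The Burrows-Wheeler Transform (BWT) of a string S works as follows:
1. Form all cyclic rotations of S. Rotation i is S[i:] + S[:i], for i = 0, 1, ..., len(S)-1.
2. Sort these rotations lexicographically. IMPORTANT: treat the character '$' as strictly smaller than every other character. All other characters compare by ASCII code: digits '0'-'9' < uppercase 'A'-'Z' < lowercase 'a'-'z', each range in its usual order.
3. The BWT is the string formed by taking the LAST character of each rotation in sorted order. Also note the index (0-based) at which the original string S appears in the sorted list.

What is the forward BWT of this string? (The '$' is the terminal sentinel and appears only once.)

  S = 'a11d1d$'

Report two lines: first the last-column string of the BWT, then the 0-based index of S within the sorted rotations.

All 7 rotations (rotation i = S[i:]+S[:i]):
  rot[0] = a11d1d$
  rot[1] = 11d1d$a
  rot[2] = 1d1d$a1
  rot[3] = d1d$a11
  rot[4] = 1d$a11d
  rot[5] = d$a11d1
  rot[6] = $a11d1d
Sorted (with $ < everything):
  sorted[0] = $a11d1d  (last char: 'd')
  sorted[1] = 11d1d$a  (last char: 'a')
  sorted[2] = 1d$a11d  (last char: 'd')
  sorted[3] = 1d1d$a1  (last char: '1')
  sorted[4] = a11d1d$  (last char: '$')
  sorted[5] = d$a11d1  (last char: '1')
  sorted[6] = d1d$a11  (last char: '1')
Last column: dad1$11
Original string S is at sorted index 4

Answer: dad1$11
4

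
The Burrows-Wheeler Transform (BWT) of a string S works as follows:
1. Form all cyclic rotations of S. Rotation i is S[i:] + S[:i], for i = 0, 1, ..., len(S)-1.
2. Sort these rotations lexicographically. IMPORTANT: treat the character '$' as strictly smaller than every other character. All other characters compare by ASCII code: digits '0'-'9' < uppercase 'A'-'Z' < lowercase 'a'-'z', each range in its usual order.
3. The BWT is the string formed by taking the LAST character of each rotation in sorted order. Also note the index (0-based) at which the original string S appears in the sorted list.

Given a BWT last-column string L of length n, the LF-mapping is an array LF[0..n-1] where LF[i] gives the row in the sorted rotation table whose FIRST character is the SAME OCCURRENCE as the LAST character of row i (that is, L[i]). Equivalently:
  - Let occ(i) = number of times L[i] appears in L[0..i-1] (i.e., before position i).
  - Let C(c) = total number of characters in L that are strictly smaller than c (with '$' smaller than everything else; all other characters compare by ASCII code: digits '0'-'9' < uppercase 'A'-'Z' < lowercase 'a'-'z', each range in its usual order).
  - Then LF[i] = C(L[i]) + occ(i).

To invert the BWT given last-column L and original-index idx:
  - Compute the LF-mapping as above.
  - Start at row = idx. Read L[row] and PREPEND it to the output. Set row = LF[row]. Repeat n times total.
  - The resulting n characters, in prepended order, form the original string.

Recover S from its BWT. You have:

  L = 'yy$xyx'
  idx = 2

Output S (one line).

Answer: xyyxy$

Derivation:
LF mapping: 3 4 0 1 5 2
Walk LF starting at row 2, prepending L[row]:
  step 1: row=2, L[2]='$', prepend. Next row=LF[2]=0
  step 2: row=0, L[0]='y', prepend. Next row=LF[0]=3
  step 3: row=3, L[3]='x', prepend. Next row=LF[3]=1
  step 4: row=1, L[1]='y', prepend. Next row=LF[1]=4
  step 5: row=4, L[4]='y', prepend. Next row=LF[4]=5
  step 6: row=5, L[5]='x', prepend. Next row=LF[5]=2
Reversed output: xyyxy$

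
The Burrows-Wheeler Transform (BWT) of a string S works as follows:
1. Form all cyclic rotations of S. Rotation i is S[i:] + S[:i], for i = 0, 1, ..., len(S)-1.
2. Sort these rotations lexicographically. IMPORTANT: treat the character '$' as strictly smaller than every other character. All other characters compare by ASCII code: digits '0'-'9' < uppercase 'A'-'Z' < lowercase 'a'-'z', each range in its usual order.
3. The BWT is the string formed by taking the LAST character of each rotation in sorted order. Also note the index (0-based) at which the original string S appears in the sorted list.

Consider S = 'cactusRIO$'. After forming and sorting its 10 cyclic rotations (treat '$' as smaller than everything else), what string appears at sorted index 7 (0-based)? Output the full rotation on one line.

Answer: sRIO$cactu

Derivation:
All 10 rotations (rotation i = S[i:]+S[:i]):
  rot[0] = cactusRIO$
  rot[1] = actusRIO$c
  rot[2] = ctusRIO$ca
  rot[3] = tusRIO$cac
  rot[4] = usRIO$cact
  rot[5] = sRIO$cactu
  rot[6] = RIO$cactus
  rot[7] = IO$cactusR
  rot[8] = O$cactusRI
  rot[9] = $cactusRIO
Sorted (with $ < everything):
  sorted[0] = $cactusRIO
  sorted[1] = IO$cactusR
  sorted[2] = O$cactusRI
  sorted[3] = RIO$cactus
  sorted[4] = actusRIO$c
  sorted[5] = cactusRIO$
  sorted[6] = ctusRIO$ca
  sorted[7] = sRIO$cactu
  sorted[8] = tusRIO$cac
  sorted[9] = usRIO$cact
sorted[7] = sRIO$cactu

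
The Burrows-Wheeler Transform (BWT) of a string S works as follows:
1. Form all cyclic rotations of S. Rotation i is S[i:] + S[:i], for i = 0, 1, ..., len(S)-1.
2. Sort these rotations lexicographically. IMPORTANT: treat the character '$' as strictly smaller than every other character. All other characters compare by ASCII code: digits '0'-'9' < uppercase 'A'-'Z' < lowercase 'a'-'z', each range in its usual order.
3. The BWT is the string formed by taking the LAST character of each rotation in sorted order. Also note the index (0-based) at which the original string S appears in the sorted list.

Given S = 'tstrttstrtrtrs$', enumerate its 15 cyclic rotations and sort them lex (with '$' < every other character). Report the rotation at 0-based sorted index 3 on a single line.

Answer: rtrtrs$tstrttst

Derivation:
All 15 rotations (rotation i = S[i:]+S[:i]):
  rot[0] = tstrttstrtrtrs$
  rot[1] = strttstrtrtrs$t
  rot[2] = trttstrtrtrs$ts
  rot[3] = rttstrtrtrs$tst
  rot[4] = ttstrtrtrs$tstr
  rot[5] = tstrtrtrs$tstrt
  rot[6] = strtrtrs$tstrtt
  rot[7] = trtrtrs$tstrtts
  rot[8] = rtrtrs$tstrttst
  rot[9] = trtrs$tstrttstr
  rot[10] = rtrs$tstrttstrt
  rot[11] = trs$tstrttstrtr
  rot[12] = rs$tstrttstrtrt
  rot[13] = s$tstrttstrtrtr
  rot[14] = $tstrttstrtrtrs
Sorted (with $ < everything):
  sorted[0] = $tstrttstrtrtrs
  sorted[1] = rs$tstrttstrtrt
  sorted[2] = rtrs$tstrttstrt
  sorted[3] = rtrtrs$tstrttst
  sorted[4] = rttstrtrtrs$tst
  sorted[5] = s$tstrttstrtrtr
  sorted[6] = strtrtrs$tstrtt
  sorted[7] = strttstrtrtrs$t
  sorted[8] = trs$tstrttstrtr
  sorted[9] = trtrs$tstrttstr
  sorted[10] = trtrtrs$tstrtts
  sorted[11] = trttstrtrtrs$ts
  sorted[12] = tstrtrtrs$tstrt
  sorted[13] = tstrttstrtrtrs$
  sorted[14] = ttstrtrtrs$tstr
sorted[3] = rtrtrs$tstrttst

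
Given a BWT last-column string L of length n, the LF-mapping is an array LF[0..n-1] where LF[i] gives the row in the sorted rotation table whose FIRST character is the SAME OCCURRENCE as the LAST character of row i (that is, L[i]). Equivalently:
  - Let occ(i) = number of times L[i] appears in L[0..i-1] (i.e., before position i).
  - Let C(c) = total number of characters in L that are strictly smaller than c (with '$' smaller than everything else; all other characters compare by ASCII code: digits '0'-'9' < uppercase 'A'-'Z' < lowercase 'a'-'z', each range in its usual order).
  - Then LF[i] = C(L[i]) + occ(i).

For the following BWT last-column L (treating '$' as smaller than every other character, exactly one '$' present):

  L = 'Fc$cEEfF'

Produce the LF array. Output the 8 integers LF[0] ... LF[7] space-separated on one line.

Answer: 3 5 0 6 1 2 7 4

Derivation:
Char counts: '$':1, 'E':2, 'F':2, 'c':2, 'f':1
C (first-col start): C('$')=0, C('E')=1, C('F')=3, C('c')=5, C('f')=7
L[0]='F': occ=0, LF[0]=C('F')+0=3+0=3
L[1]='c': occ=0, LF[1]=C('c')+0=5+0=5
L[2]='$': occ=0, LF[2]=C('$')+0=0+0=0
L[3]='c': occ=1, LF[3]=C('c')+1=5+1=6
L[4]='E': occ=0, LF[4]=C('E')+0=1+0=1
L[5]='E': occ=1, LF[5]=C('E')+1=1+1=2
L[6]='f': occ=0, LF[6]=C('f')+0=7+0=7
L[7]='F': occ=1, LF[7]=C('F')+1=3+1=4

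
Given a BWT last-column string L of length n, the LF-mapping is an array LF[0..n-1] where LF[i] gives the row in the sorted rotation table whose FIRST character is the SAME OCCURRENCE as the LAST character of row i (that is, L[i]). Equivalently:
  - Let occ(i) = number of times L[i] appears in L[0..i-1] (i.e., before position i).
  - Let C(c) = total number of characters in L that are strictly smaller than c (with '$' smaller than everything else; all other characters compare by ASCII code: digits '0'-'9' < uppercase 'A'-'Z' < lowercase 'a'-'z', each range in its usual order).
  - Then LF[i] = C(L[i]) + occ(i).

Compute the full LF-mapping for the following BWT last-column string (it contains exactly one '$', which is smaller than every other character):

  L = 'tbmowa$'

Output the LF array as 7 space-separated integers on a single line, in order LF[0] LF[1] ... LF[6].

Char counts: '$':1, 'a':1, 'b':1, 'm':1, 'o':1, 't':1, 'w':1
C (first-col start): C('$')=0, C('a')=1, C('b')=2, C('m')=3, C('o')=4, C('t')=5, C('w')=6
L[0]='t': occ=0, LF[0]=C('t')+0=5+0=5
L[1]='b': occ=0, LF[1]=C('b')+0=2+0=2
L[2]='m': occ=0, LF[2]=C('m')+0=3+0=3
L[3]='o': occ=0, LF[3]=C('o')+0=4+0=4
L[4]='w': occ=0, LF[4]=C('w')+0=6+0=6
L[5]='a': occ=0, LF[5]=C('a')+0=1+0=1
L[6]='$': occ=0, LF[6]=C('$')+0=0+0=0

Answer: 5 2 3 4 6 1 0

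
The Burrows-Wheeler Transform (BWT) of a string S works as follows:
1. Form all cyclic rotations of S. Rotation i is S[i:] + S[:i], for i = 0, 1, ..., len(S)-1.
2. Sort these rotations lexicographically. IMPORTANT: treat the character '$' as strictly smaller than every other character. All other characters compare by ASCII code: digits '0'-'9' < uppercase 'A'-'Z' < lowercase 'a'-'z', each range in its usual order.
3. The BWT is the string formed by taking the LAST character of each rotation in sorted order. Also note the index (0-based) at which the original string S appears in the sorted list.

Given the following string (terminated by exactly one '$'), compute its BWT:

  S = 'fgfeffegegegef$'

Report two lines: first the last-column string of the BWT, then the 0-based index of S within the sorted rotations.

Answer: fgfggfegfe$eeef
10

Derivation:
All 15 rotations (rotation i = S[i:]+S[:i]):
  rot[0] = fgfeffegegegef$
  rot[1] = gfeffegegegef$f
  rot[2] = feffegegegef$fg
  rot[3] = effegegegef$fgf
  rot[4] = ffegegegef$fgfe
  rot[5] = fegegegef$fgfef
  rot[6] = egegegef$fgfeff
  rot[7] = gegegef$fgfeffe
  rot[8] = egegef$fgfeffeg
  rot[9] = gegef$fgfeffege
  rot[10] = egef$fgfeffegeg
  rot[11] = gef$fgfeffegege
  rot[12] = ef$fgfeffegegeg
  rot[13] = f$fgfeffegegege
  rot[14] = $fgfeffegegegef
Sorted (with $ < everything):
  sorted[0] = $fgfeffegegegef  (last char: 'f')
  sorted[1] = ef$fgfeffegegeg  (last char: 'g')
  sorted[2] = effegegegef$fgf  (last char: 'f')
  sorted[3] = egef$fgfeffegeg  (last char: 'g')
  sorted[4] = egegef$fgfeffeg  (last char: 'g')
  sorted[5] = egegegef$fgfeff  (last char: 'f')
  sorted[6] = f$fgfeffegegege  (last char: 'e')
  sorted[7] = feffegegegef$fg  (last char: 'g')
  sorted[8] = fegegegef$fgfef  (last char: 'f')
  sorted[9] = ffegegegef$fgfe  (last char: 'e')
  sorted[10] = fgfeffegegegef$  (last char: '$')
  sorted[11] = gef$fgfeffegege  (last char: 'e')
  sorted[12] = gegef$fgfeffege  (last char: 'e')
  sorted[13] = gegegef$fgfeffe  (last char: 'e')
  sorted[14] = gfeffegegegef$f  (last char: 'f')
Last column: fgfggfegfe$eeef
Original string S is at sorted index 10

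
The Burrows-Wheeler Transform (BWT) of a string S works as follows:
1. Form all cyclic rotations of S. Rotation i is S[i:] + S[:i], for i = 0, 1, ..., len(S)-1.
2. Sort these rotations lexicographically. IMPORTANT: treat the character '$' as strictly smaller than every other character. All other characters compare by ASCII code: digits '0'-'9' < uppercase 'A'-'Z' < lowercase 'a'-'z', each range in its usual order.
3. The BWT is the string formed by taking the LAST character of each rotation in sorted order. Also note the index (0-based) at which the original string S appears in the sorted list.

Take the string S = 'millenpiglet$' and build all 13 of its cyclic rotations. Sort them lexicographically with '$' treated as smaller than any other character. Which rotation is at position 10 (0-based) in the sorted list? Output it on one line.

Answer: npiglet$mille

Derivation:
All 13 rotations (rotation i = S[i:]+S[:i]):
  rot[0] = millenpiglet$
  rot[1] = illenpiglet$m
  rot[2] = llenpiglet$mi
  rot[3] = lenpiglet$mil
  rot[4] = enpiglet$mill
  rot[5] = npiglet$mille
  rot[6] = piglet$millen
  rot[7] = iglet$millenp
  rot[8] = glet$millenpi
  rot[9] = let$millenpig
  rot[10] = et$millenpigl
  rot[11] = t$millenpigle
  rot[12] = $millenpiglet
Sorted (with $ < everything):
  sorted[0] = $millenpiglet
  sorted[1] = enpiglet$mill
  sorted[2] = et$millenpigl
  sorted[3] = glet$millenpi
  sorted[4] = iglet$millenp
  sorted[5] = illenpiglet$m
  sorted[6] = lenpiglet$mil
  sorted[7] = let$millenpig
  sorted[8] = llenpiglet$mi
  sorted[9] = millenpiglet$
  sorted[10] = npiglet$mille
  sorted[11] = piglet$millen
  sorted[12] = t$millenpigle
sorted[10] = npiglet$mille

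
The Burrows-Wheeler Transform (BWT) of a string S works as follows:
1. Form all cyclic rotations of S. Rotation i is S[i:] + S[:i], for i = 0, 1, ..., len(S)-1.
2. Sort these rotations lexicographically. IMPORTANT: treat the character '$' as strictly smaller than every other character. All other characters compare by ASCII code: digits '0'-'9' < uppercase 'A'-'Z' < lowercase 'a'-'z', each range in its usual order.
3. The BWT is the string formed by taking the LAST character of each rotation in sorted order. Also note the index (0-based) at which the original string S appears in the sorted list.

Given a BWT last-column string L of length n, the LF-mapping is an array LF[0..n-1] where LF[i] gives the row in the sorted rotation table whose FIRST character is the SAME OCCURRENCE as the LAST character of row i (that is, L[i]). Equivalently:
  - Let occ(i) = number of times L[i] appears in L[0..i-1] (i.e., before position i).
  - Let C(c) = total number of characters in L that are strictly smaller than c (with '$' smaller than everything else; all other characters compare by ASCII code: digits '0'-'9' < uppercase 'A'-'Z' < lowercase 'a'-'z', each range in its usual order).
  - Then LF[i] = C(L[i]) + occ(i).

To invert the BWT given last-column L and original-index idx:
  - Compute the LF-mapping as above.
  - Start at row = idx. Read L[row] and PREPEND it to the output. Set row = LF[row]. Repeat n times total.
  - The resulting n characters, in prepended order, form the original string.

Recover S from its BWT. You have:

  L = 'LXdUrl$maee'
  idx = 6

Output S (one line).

Answer: emeraldUXL$

Derivation:
LF mapping: 1 3 5 2 10 8 0 9 4 6 7
Walk LF starting at row 6, prepending L[row]:
  step 1: row=6, L[6]='$', prepend. Next row=LF[6]=0
  step 2: row=0, L[0]='L', prepend. Next row=LF[0]=1
  step 3: row=1, L[1]='X', prepend. Next row=LF[1]=3
  step 4: row=3, L[3]='U', prepend. Next row=LF[3]=2
  step 5: row=2, L[2]='d', prepend. Next row=LF[2]=5
  step 6: row=5, L[5]='l', prepend. Next row=LF[5]=8
  step 7: row=8, L[8]='a', prepend. Next row=LF[8]=4
  step 8: row=4, L[4]='r', prepend. Next row=LF[4]=10
  step 9: row=10, L[10]='e', prepend. Next row=LF[10]=7
  step 10: row=7, L[7]='m', prepend. Next row=LF[7]=9
  step 11: row=9, L[9]='e', prepend. Next row=LF[9]=6
Reversed output: emeraldUXL$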